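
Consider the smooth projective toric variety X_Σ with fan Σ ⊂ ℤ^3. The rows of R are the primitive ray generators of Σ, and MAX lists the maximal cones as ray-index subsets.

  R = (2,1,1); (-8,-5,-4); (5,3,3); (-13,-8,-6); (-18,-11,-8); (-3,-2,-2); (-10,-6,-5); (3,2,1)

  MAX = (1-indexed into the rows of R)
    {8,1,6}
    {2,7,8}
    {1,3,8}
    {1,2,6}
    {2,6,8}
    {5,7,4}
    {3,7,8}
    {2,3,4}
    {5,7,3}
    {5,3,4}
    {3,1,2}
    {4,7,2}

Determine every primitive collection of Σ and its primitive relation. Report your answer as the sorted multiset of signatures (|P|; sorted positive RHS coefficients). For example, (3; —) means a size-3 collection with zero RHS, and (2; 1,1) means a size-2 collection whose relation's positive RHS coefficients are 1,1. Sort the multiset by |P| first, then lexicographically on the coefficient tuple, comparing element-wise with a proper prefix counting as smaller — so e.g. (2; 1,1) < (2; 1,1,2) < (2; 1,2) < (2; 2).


14 minimal non-faces of Δ(Σ) (on 8 rays):

  {1,7}:  v_{1} + v_{7} = v_{2}  ⟹  sig = (2; 1)
  {3,6}:  v_{3} + v_{6} = v_{1}  ⟹  sig = (2; 1)
  {4,8}:  v_{4} + v_{8} = v_{7}  ⟹  sig = (2; 1)
  {5,6}:  v_{5} + v_{6} = v_{2} + v_{4}  ⟹  sig = (2; 1,1)
  {1,5}:  v_{1} + v_{5} = v_{2} + v_{3} + v_{4}  ⟹  sig = (2; 1,1,1)
  {1,4}:  v_{1} + v_{4} = 2·v_{2} + v_{3}  ⟹  sig = (2; 1,2)
  {5,8}:  v_{5} + v_{8} = v_{3} + 2·v_{7}  ⟹  sig = (2; 1,2)
  {6,7}:  v_{6} + v_{7} = 2·v_{2} + v_{8}  ⟹  sig = (2; 1,2)
  {2,5}:  v_{2} + v_{5} = 2·v_{4}  ⟹  sig = (2; 2)
  {4,6}:  v_{4} + v_{6} = 2·v_{2}  ⟹  sig = (2; 2)
  {2,3,8}:  v_{2} + v_{3} + v_{8} = 0  ⟹  sig = (3; —)
  {1,2,8}:  v_{1} + v_{2} + v_{8} = v_{6}  ⟹  sig = (3; 1)
  {2,3,7}:  v_{2} + v_{3} + v_{7} = v_{4}  ⟹  sig = (3; 1)
  {3,4,7}:  v_{3} + v_{4} + v_{7} = v_{5}  ⟹  sig = (3; 1)

Hence PRS(X_Σ) =
    |P|=2: 10 collections, coeffs (1), (1), (1), (1,1), (1,1,1), (1,2), (1,2), (1,2), (2), (2)
    |P|=3: 4 collections, coeffs (), (1), (1), (1)


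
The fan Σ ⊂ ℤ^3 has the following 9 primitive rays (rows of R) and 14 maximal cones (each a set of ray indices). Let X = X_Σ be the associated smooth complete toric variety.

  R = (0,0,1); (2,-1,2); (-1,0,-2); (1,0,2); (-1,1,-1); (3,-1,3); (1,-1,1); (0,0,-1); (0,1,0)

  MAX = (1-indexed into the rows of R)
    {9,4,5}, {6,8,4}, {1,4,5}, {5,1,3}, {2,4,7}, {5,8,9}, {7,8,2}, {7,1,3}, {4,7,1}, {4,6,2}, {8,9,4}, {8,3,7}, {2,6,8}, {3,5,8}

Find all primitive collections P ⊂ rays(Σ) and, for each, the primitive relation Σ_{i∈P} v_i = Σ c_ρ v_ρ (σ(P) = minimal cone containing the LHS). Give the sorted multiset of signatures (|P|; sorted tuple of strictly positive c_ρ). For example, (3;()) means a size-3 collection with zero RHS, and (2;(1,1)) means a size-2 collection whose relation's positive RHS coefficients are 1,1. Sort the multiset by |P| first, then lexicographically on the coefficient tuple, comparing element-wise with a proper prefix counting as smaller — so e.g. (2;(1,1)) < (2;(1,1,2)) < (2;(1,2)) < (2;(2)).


The 18 primitive collections of Σ (r=9, n=3):

  P={1,8}:  v_{1} + v_{8} = 0  ⇒ sig = (2;())
  P={3,4}:  v_{3} + v_{4} = 0  ⇒ sig = (2;())
  P={5,7}:  v_{5} + v_{7} = 0  ⇒ sig = (2;())
  P={1,2}:  v_{1} + v_{2} = v_{4} + v_{7}  ⇒ sig = (2;(1,1))
  P={1,6}:  v_{1} + v_{6} = v_{2} + v_{4}  ⇒ sig = (2;(1,1))
  P={1,9}:  v_{1} + v_{9} = v_{4} + v_{5}  ⇒ sig = (2;(1,1))
  P={2,3}:  v_{2} + v_{3} = v_{7} + v_{8}  ⇒ sig = (2;(1,1))
  P={2,5}:  v_{2} + v_{5} = v_{4} + v_{8}  ⇒ sig = (2;(1,1))
  P={3,6}:  v_{3} + v_{6} = v_{2} + v_{8}  ⇒ sig = (2;(1,1))
  P={3,9}:  v_{3} + v_{9} = v_{5} + v_{8}  ⇒ sig = (2;(1,1))
  P={7,9}:  v_{7} + v_{9} = v_{4} + v_{8}  ⇒ sig = (2;(1,1))
  P={6,7}:  v_{6} + v_{7} = 2·v_{2}  ⇒ sig = (2;(2))
  P={2,9}:  v_{2} + v_{9} = 2·v_{4} + 2·v_{8}  ⇒ sig = (2;(2,2))
  P={5,6}:  v_{5} + v_{6} = 2·v_{4} + 2·v_{8}  ⇒ sig = (2;(2,2))
  P={6,9}:  v_{6} + v_{9} = 3·v_{4} + 3·v_{8}  ⇒ sig = (2;(3,3))
  P={2,4,8}:  v_{2} + v_{4} + v_{8} = v_{6}  ⇒ sig = (3;(1))
  P={4,5,8}:  v_{4} + v_{5} + v_{8} = v_{9}  ⇒ sig = (3;(1))
  P={4,7,8}:  v_{4} + v_{7} + v_{8} = v_{2}  ⇒ sig = (3;(1))

Hence PRS(X_Σ) =
    |P|=2: 15 collections, coeffs (), (), (), (1,1), (1,1), (1,1), (1,1), (1,1), (1,1), (1,1), (1,1), (2), (2,2), (2,2), (3,3)
    |P|=3: 3 collections, coeffs (1), (1), (1)


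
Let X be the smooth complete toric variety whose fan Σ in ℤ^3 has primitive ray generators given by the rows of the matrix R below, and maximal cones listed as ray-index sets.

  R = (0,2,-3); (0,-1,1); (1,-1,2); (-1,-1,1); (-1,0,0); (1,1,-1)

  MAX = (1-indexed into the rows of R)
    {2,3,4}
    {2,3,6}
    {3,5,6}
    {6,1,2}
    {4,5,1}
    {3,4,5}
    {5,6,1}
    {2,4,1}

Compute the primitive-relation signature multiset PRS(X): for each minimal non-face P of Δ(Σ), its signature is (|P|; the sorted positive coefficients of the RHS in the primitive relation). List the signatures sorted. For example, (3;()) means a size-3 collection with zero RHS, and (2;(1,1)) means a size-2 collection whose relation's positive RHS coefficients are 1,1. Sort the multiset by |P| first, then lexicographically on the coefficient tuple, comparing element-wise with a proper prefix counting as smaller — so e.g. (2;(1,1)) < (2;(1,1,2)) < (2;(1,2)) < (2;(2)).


Primitive collections (3):

  P={4,6}:  v_{4} + v_{6} = 0  →  sig = (2;())
  P={1,3}:  v_{1} + v_{3} = v_{6}  →  sig = (2;(1))
  P={2,5}:  v_{2} + v_{5} = v_{4}  →  sig = (2;(1))

Hence PRS(X_Σ) =
[(2;()), (2;(1)), (2;(1))]


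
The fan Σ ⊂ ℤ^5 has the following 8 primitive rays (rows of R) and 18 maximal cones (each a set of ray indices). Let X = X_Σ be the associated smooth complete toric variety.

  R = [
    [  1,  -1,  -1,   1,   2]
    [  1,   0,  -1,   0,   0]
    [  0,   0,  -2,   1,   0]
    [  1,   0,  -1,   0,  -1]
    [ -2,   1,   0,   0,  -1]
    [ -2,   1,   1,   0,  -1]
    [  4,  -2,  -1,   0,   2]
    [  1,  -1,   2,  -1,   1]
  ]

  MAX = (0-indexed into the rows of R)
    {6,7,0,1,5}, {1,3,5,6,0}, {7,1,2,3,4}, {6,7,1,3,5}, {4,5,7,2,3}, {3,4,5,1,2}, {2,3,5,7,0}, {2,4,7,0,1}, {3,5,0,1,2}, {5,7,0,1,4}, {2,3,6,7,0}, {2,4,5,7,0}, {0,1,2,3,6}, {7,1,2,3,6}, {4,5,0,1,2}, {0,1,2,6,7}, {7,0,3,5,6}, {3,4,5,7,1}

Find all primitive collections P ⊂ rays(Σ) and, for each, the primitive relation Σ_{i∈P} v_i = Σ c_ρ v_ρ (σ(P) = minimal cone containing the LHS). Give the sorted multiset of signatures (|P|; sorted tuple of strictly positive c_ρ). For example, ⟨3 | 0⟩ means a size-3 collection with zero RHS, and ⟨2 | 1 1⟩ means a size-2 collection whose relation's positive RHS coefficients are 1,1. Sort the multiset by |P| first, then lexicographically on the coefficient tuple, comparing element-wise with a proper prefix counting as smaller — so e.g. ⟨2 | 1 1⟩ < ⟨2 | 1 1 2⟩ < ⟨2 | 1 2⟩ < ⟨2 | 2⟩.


|primitive collections| = 5. Relations:

  • {4,6}:  v_{4} + v_{6} = v_{1} + v_{2} + v_{7}  ⟹  sig = ⟨2 | 1 1 1⟩
  • {0,3,4}:  v_{0} + v_{3} + v_{4} = v_{2}  ⟹  sig = ⟨3 | 1⟩
  • {2,5,6}:  v_{2} + v_{5} + v_{6} = v_{0} + v_{3}  ⟹  sig = ⟨3 | 1 1⟩
  • {1,2,5,7}:  v_{1} + v_{2} + v_{5} + v_{7} = 0  ⟹  sig = ⟨4 | 0⟩
  • {0,1,3,7}:  v_{0} + v_{1} + v_{3} + v_{7} = v_{6}  ⟹  sig = ⟨4 | 1⟩

Sorted signature multiset PRS(X):
    ⟨2 | 1 1 1⟩
    ⟨3 | 1⟩
    ⟨3 | 1 1⟩
    ⟨4 | 0⟩
    ⟨4 | 1⟩


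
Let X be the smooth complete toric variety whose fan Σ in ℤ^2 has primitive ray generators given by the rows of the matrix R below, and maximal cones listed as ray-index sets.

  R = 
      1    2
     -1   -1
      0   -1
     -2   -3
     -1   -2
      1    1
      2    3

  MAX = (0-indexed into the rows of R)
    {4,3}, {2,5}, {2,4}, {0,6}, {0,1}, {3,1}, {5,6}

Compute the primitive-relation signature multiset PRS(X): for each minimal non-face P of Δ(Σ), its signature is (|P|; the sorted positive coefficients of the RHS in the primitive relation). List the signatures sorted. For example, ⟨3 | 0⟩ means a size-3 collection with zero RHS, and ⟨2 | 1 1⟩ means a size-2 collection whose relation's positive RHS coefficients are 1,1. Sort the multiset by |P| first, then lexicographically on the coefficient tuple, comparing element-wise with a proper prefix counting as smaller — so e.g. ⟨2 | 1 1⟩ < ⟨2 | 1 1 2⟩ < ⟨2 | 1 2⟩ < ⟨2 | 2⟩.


Δ(Σ) — 7 vertices, 14 min non-faces:

  • {0,4}:  v_{0} + v_{4} = 0  ⟹  sig = ⟨2 | 0⟩
  • {1,5}:  v_{1} + v_{5} = 0  ⟹  sig = ⟨2 | 0⟩
  • {3,6}:  v_{3} + v_{6} = 0  ⟹  sig = ⟨2 | 0⟩
  • {0,2}:  v_{0} + v_{2} = v_{5}  ⟹  sig = ⟨2 | 1⟩
  • {0,3}:  v_{0} + v_{3} = v_{1}  ⟹  sig = ⟨2 | 1⟩
  • {0,5}:  v_{0} + v_{5} = v_{6}  ⟹  sig = ⟨2 | 1⟩
  • {1,2}:  v_{1} + v_{2} = v_{4}  ⟹  sig = ⟨2 | 1⟩
  • {1,4}:  v_{1} + v_{4} = v_{3}  ⟹  sig = ⟨2 | 1⟩
  • {1,6}:  v_{1} + v_{6} = v_{0}  ⟹  sig = ⟨2 | 1⟩
  • {3,5}:  v_{3} + v_{5} = v_{4}  ⟹  sig = ⟨2 | 1⟩
  • {4,5}:  v_{4} + v_{5} = v_{2}  ⟹  sig = ⟨2 | 1⟩
  • {4,6}:  v_{4} + v_{6} = v_{5}  ⟹  sig = ⟨2 | 1⟩
  • {2,3}:  v_{2} + v_{3} = 2·v_{4}  ⟹  sig = ⟨2 | 2⟩
  • {2,6}:  v_{2} + v_{6} = 2·v_{5}  ⟹  sig = ⟨2 | 2⟩

Hence PRS(X_Σ) =
    |P|=2: 14 collections, coeffs (), (), (), (1), (1), (1), (1), (1), (1), (1), (1), (1), (2), (2)


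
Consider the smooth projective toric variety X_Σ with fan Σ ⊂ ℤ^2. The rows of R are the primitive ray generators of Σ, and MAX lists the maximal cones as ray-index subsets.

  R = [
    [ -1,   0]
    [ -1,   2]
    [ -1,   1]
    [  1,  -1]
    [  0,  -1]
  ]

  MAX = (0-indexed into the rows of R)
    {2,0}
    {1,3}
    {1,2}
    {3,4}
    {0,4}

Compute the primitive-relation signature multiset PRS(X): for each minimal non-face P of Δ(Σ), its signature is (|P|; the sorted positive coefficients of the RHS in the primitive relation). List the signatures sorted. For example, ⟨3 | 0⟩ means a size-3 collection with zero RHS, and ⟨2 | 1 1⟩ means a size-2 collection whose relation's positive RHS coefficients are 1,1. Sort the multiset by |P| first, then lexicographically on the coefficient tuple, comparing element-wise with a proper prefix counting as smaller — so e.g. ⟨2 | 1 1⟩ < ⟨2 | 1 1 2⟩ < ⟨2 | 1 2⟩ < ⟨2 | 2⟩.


Σ has 5 primitive collections:

  {2,3}:  v_{2} + v_{3} = 0  ⇒ sig = ⟨2 | 0⟩
  {0,3}:  v_{0} + v_{3} = v_{4}  ⇒ sig = ⟨2 | 1⟩
  {1,4}:  v_{1} + v_{4} = v_{2}  ⇒ sig = ⟨2 | 1⟩
  {2,4}:  v_{2} + v_{4} = v_{0}  ⇒ sig = ⟨2 | 1⟩
  {0,1}:  v_{0} + v_{1} = 2·v_{2}  ⇒ sig = ⟨2 | 2⟩

Sorted signature multiset PRS(X):
{ ⟨2 | 0⟩,  ⟨2 | 1⟩ ×3,  ⟨2 | 2⟩ }


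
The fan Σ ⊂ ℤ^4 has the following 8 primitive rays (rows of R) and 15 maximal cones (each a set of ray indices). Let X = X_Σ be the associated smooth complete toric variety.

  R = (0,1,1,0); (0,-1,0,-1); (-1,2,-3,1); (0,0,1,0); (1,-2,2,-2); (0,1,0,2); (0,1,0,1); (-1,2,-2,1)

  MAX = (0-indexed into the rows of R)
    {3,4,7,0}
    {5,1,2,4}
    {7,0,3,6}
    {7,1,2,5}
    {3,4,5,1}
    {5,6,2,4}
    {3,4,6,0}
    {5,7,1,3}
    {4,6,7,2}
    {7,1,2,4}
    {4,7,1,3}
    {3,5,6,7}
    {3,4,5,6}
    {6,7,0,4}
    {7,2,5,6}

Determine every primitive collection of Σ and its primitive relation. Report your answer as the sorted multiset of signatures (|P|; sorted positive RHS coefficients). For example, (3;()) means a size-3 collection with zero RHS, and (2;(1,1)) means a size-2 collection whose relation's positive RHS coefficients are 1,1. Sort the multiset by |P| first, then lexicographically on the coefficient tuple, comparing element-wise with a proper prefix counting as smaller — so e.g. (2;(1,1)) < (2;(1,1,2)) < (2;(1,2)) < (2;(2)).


The 7 primitive collections of Σ (r=8, n=4):

  P={1,6}:  v_{1} + v_{6} = 0  →  sig = (2;())
  P={2,3}:  v_{2} + v_{3} = v_{7}  →  sig = (2;(1))
  P={0,1}:  v_{0} + v_{1} = v_{3} + v_{4} + v_{7}  →  sig = (2;(1,1,1))
  P={0,2}:  v_{0} + v_{2} = v_{4} + v_{6} + 2·v_{7}  →  sig = (2;(1,1,2))
  P={0,5}:  v_{0} + v_{5} = v_{3} + 2·v_{6}  →  sig = (2;(1,2))
  P={4,5,7}:  v_{4} + v_{5} + v_{7} = v_{6}  →  sig = (3;(1))
  P={3,4,6,7}:  v_{3} + v_{4} + v_{6} + v_{7} = v_{0}  →  sig = (4;(1))

Hence PRS(X_Σ) =
    (2;())
    (2;(1))
    (2;(1,1,1))
    (2;(1,1,2))
    (2;(1,2))
    (3;(1))
    (4;(1))


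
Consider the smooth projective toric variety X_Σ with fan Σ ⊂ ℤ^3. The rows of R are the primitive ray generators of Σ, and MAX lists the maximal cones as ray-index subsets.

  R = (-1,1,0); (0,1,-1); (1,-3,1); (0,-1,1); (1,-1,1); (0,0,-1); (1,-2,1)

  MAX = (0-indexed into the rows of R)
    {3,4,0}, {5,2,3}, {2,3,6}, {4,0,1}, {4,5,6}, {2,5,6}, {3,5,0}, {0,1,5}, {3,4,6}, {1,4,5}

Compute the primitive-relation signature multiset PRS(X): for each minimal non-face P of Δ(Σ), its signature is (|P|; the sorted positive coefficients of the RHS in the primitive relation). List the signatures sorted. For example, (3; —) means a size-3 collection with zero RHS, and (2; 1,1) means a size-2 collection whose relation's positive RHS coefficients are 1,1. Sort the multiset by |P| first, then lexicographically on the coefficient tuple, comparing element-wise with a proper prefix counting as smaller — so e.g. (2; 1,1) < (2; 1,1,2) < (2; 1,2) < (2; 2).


9 collections generate NE(X_Σ); each relation:

  P = {1,3}:  v_{1} + v_{3} = 0  ⇒ sig = (2; —)
  P = {0,6}:  v_{0} + v_{6} = v_{3}  ⇒ sig = (2; 1)
  P = {1,2}:  v_{1} + v_{2} = v_{5} + v_{6}  ⇒ sig = (2; 1,1)
  P = {1,6}:  v_{1} + v_{6} = v_{4} + v_{5}  ⇒ sig = (2; 1,1)
  P = {0,2}:  v_{0} + v_{2} = 2·v_{3} + v_{5}  ⇒ sig = (2; 1,2)
  P = {2,4}:  v_{2} + v_{4} = 2·v_{6}  ⇒ sig = (2; 2)
  P = {0,4,5}:  v_{0} + v_{4} + v_{5} = 0  ⇒ sig = (3; —)
  P = {3,4,5}:  v_{3} + v_{4} + v_{5} = v_{6}  ⇒ sig = (3; 1)
  P = {3,5,6}:  v_{3} + v_{5} + v_{6} = v_{2}  ⇒ sig = (3; 1)

Hence PRS(X_Σ) =
{ (2; —),  (2; 1),  (2; 1,1) ×2,  (2; 1,2),  (2; 2),  (3; —),  (3; 1) ×2 }


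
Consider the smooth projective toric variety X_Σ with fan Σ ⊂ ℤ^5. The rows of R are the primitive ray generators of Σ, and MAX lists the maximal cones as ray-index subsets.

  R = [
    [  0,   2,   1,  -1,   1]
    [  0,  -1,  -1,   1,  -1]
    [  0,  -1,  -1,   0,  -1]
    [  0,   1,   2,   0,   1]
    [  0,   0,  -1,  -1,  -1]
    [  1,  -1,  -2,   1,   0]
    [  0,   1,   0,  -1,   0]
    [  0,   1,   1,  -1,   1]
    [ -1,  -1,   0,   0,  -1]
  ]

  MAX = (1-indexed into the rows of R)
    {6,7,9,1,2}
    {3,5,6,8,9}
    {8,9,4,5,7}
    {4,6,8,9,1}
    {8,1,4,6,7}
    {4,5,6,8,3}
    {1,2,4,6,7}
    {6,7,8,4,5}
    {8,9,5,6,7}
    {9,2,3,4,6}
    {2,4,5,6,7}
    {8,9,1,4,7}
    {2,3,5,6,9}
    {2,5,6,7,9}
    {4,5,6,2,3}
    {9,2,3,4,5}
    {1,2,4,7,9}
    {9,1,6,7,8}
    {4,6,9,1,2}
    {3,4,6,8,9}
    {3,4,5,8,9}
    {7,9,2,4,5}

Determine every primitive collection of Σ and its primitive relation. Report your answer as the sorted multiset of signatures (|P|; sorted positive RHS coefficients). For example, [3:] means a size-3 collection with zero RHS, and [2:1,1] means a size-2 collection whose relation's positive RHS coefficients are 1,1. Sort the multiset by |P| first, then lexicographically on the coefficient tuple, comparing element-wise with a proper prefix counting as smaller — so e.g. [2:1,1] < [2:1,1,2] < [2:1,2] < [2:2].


Primitive collections (6):

  P = {2,8}:  v_{2} + v_{8} = 0 — sig = [2:]
  P = {1,3}:  v_{1} + v_{3} = v_{7} — sig = [2:1]
  P = {3,7}:  v_{3} + v_{7} = v_{5} — sig = [2:1]
  P = {1,5}:  v_{1} + v_{5} = 2·v_{7} — sig = [2:2]
  P = {4,6,7,9}:  v_{4} + v_{6} + v_{7} + v_{9} = 0 — sig = [4:]
  P = {4,5,6,9}:  v_{4} + v_{5} + v_{6} + v_{9} = v_{3} — sig = [4:1]

Sorted signature multiset PRS(X):
{ [2:],  [2:1] ×2,  [2:2],  [4:],  [4:1] }


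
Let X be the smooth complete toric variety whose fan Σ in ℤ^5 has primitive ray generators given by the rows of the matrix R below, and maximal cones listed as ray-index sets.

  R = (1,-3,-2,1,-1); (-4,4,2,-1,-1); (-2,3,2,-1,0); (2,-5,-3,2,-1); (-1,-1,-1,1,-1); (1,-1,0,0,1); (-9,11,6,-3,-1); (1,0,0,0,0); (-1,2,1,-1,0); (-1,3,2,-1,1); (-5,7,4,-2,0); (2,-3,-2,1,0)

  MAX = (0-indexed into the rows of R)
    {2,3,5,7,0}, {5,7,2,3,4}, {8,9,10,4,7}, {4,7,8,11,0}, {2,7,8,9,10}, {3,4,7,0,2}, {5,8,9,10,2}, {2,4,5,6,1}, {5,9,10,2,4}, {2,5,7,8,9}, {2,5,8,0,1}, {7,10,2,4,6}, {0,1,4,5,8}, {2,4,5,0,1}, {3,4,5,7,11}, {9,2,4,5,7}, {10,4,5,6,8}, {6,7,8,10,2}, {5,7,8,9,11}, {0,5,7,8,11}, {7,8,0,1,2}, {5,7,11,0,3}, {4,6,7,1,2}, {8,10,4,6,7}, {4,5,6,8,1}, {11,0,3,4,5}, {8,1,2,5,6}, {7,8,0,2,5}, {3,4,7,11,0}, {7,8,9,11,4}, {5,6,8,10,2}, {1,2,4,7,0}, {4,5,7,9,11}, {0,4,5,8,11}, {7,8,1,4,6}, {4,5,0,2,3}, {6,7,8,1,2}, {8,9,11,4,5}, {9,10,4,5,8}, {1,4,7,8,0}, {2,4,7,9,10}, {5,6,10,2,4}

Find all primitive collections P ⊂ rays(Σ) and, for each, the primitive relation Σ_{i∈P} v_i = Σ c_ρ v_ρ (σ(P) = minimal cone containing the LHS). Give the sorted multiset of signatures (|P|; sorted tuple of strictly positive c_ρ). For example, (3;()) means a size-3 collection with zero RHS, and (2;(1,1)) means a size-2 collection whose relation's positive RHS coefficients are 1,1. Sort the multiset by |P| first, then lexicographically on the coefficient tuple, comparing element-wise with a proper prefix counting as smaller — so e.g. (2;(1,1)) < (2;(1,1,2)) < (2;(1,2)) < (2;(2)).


21 collections generate NE(X_Σ); each relation:

  • {0,9}:  v_{0} + v_{9} = 0 — sig = (2;())
  • {2,11}:  v_{2} + v_{11} = 0 — sig = (2;())
  • {0,10}:  v_{0} + v_{10} = v_{1} — sig = (2;(1))
  • {1,9}:  v_{1} + v_{9} = v_{10} — sig = (2;(1))
  • {1,10}:  v_{1} + v_{10} = v_{6} — sig = (2;(1))
  • {3,8}:  v_{3} + v_{8} = v_{0} — sig = (2;(1))
  • {1,11}:  v_{1} + v_{11} = v_{4} + v_{8} — sig = (2;(1,1))
  • {3,10}:  v_{3} + v_{10} = v_{2} + v_{4} — sig = (2;(1,1))
  • {1,3}:  v_{1} + v_{3} = v_{0} + v_{2} + v_{4} — sig = (2;(1,1,1))
  • {3,6}:  v_{3} + v_{6} = v_{1} + v_{2} + v_{4} — sig = (2;(1,1,1))
  • {3,9}:  v_{3} + v_{9} = v_{4} + v_{5} + v_{7} — sig = (2;(1,1,1))
  • {6,11}:  v_{6} + v_{11} = v_{4} + v_{8} + v_{10} — sig = (2;(1,1,1))
  • {10,11}:  v_{10} + v_{11} = v_{4} + v_{8} + v_{9} — sig = (2;(1,1,1))
  • {0,6}:  v_{0} + v_{6} = 2·v_{1} — sig = (2;(2))
  • {6,9}:  v_{6} + v_{9} = 2·v_{10} — sig = (2;(2))
  • {1,5,7}:  v_{1} + v_{5} + v_{7} = v_{2} — sig = (3;(1))
  • {2,4,8}:  v_{2} + v_{4} + v_{8} = v_{1} — sig = (3;(1))
  • {5,6,7}:  v_{5} + v_{6} + v_{7} = v_{2} + v_{10} — sig = (3;(1,1))
  • {5,7,10}:  v_{5} + v_{7} + v_{10} = v_{2} + v_{9} — sig = (3;(1,1))
  • {4,5,7,8}:  v_{4} + v_{5} + v_{7} + v_{8} = 0 — sig = (4;())
  • {0,4,5,7}:  v_{0} + v_{4} + v_{5} + v_{7} = v_{3} — sig = (4;(1))

Hence PRS(X_Σ) =
{ (2;()) ×2,  (2;(1)) ×4,  (2;(1,1)) ×2,  (2;(1,1,1)) ×5,  (2;(2)) ×2,  (3;(1)) ×2,  (3;(1,1)) ×2,  (4;()),  (4;(1)) }


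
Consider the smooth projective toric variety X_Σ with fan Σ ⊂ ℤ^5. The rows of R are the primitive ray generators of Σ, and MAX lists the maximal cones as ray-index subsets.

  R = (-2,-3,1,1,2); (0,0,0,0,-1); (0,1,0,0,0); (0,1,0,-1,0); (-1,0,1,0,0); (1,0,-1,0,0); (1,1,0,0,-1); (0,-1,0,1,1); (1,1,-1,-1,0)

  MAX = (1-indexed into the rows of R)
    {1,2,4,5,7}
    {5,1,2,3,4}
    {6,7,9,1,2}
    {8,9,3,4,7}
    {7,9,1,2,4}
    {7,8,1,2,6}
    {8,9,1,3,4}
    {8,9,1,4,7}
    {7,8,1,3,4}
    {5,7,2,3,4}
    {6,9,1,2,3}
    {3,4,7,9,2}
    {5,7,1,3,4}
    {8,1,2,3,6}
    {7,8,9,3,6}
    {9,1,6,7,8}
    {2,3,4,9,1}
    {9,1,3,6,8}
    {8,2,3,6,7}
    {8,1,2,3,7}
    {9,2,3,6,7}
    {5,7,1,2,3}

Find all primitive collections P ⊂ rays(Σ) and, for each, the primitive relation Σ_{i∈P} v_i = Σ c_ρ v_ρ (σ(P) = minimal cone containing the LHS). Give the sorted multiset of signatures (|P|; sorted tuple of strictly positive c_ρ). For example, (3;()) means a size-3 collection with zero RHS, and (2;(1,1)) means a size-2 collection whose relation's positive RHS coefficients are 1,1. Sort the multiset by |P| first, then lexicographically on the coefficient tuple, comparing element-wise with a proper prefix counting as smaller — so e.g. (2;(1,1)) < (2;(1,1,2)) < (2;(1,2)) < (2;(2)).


Minimal non-faces — 9 found among 9 rays, 22 max cones:

  P={5,6}:  v_{5} + v_{6} = 0  ⇒ sig = (2;())
  P={4,6}:  v_{4} + v_{6} = v_{9}  ⇒ sig = (2;(1))
  P={5,9}:  v_{5} + v_{9} = v_{4}  ⇒ sig = (2;(1))
  P={5,8}:  v_{5} + v_{8} = v_{1} + v_{3} + v_{7}  ⇒ sig = (2;(1,1,1))
  P={2,4,8}:  v_{2} + v_{4} + v_{8} = 0  ⇒ sig = (3;())
  P={2,8,9}:  v_{2} + v_{8} + v_{9} = v_{6}  ⇒ sig = (3;(1))
  P={1,3,6,7}:  v_{1} + v_{3} + v_{6} + v_{7} = v_{8}  ⇒ sig = (4;(1))
  P={1,3,7,9}:  v_{1} + v_{3} + v_{7} + v_{9} = v_{4} + v_{8}  ⇒ sig = (4;(1,1))
  P={1,2,3,4,7}:  v_{1} + v_{2} + v_{3} + v_{4} + v_{7} = v_{5}  ⇒ sig = (5;(1))

so the primitive-relation signature multiset is
    |P|=2: 4 collections, coeffs (), (1), (1), (1,1,1)
    |P|=3: 2 collections, coeffs (), (1)
    |P|=4: 2 collections, coeffs (1), (1,1)
    |P|=5: 1 collection, coeffs (1)


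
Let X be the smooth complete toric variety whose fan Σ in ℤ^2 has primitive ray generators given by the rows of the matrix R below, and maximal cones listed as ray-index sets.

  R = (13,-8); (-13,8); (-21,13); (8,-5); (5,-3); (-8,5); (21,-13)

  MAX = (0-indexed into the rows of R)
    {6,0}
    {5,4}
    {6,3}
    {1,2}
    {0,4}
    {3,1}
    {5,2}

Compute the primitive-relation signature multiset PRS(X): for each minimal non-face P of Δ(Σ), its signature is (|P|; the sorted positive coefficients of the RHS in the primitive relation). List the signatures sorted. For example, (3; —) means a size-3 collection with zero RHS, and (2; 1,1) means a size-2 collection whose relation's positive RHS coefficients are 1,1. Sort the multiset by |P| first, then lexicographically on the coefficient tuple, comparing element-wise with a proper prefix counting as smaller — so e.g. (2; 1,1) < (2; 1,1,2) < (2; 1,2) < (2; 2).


Minimal non-faces — 14 found among 7 rays, 7 max cones:

  {0,1}:  v_{0} + v_{1} = 0 ; sig = (2; —)
  {2,6}:  v_{2} + v_{6} = 0 ; sig = (2; —)
  {3,5}:  v_{3} + v_{5} = 0 ; sig = (2; —)
  {0,2}:  v_{0} + v_{2} = v_{5} ; sig = (2; 1)
  {0,3}:  v_{0} + v_{3} = v_{6} ; sig = (2; 1)
  {0,5}:  v_{0} + v_{5} = v_{4} ; sig = (2; 1)
  {1,4}:  v_{1} + v_{4} = v_{5} ; sig = (2; 1)
  {1,5}:  v_{1} + v_{5} = v_{2} ; sig = (2; 1)
  {1,6}:  v_{1} + v_{6} = v_{3} ; sig = (2; 1)
  {2,3}:  v_{2} + v_{3} = v_{1} ; sig = (2; 1)
  {3,4}:  v_{3} + v_{4} = v_{0} ; sig = (2; 1)
  {5,6}:  v_{5} + v_{6} = v_{0} ; sig = (2; 1)
  {2,4}:  v_{2} + v_{4} = 2·v_{5} ; sig = (2; 2)
  {4,6}:  v_{4} + v_{6} = 2·v_{0} ; sig = (2; 2)

Signatures (|P|; sorted positive RHS coefficients), sorted:
    (2; —)
    (2; —)
    (2; —)
    (2; 1)
    (2; 1)
    (2; 1)
    (2; 1)
    (2; 1)
    (2; 1)
    (2; 1)
    (2; 1)
    (2; 1)
    (2; 2)
    (2; 2)


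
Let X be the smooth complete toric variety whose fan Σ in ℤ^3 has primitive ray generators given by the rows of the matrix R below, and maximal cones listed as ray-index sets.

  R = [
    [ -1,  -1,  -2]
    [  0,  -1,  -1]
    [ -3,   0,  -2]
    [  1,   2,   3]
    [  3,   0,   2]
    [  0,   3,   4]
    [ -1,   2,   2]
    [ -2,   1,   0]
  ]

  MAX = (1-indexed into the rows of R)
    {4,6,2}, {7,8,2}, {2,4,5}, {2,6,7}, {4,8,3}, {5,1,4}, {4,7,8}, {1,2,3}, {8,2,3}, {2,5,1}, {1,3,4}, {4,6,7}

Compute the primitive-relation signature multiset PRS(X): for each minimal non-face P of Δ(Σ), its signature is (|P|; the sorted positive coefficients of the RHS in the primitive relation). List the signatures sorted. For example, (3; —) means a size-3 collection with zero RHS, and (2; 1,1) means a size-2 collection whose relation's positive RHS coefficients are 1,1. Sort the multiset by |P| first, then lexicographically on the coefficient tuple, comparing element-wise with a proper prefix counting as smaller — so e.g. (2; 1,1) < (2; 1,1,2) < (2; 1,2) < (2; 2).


14 minimal non-faces of Δ(Σ) (on 8 rays):

  {3,5}:  v_{3} + v_{5} = 0  ⟹  sig = (2; —)
  {1,6}:  v_{1} + v_{6} = v_{7}  ⟹  sig = (2; 1)
  {1,7}:  v_{1} + v_{7} = v_{8}  ⟹  sig = (2; 1)
  {1,8}:  v_{1} + v_{8} = v_{3}  ⟹  sig = (2; 1)
  {3,6}:  v_{3} + v_{6} = v_{7} + v_{8}  ⟹  sig = (2; 1,1)
  {5,8}:  v_{5} + v_{8} = v_{2} + v_{4}  ⟹  sig = (2; 1,1)
  {3,7}:  v_{3} + v_{7} = 2·v_{8}  ⟹  sig = (2; 2)
  {6,8}:  v_{6} + v_{8} = 2·v_{7}  ⟹  sig = (2; 2)
  {5,7}:  v_{5} + v_{7} = 2·v_{2} + 2·v_{4}  ⟹  sig = (2; 2,2)
  {5,6}:  v_{5} + v_{6} = 3·v_{2} + 3·v_{4}  ⟹  sig = (2; 3,3)
  {1,2,4}:  v_{1} + v_{2} + v_{4} = 0  ⟹  sig = (3; —)
  {2,3,4}:  v_{2} + v_{3} + v_{4} = v_{8}  ⟹  sig = (3; 1)
  {2,4,7}:  v_{2} + v_{4} + v_{7} = v_{6}  ⟹  sig = (3; 1)
  {2,4,8}:  v_{2} + v_{4} + v_{8} = v_{7}  ⟹  sig = (3; 1)

so the primitive-relation signature multiset is
    (2; —)
    (2; 1)
    (2; 1)
    (2; 1)
    (2; 1,1)
    (2; 1,1)
    (2; 2)
    (2; 2)
    (2; 2,2)
    (2; 3,3)
    (3; —)
    (3; 1)
    (3; 1)
    (3; 1)


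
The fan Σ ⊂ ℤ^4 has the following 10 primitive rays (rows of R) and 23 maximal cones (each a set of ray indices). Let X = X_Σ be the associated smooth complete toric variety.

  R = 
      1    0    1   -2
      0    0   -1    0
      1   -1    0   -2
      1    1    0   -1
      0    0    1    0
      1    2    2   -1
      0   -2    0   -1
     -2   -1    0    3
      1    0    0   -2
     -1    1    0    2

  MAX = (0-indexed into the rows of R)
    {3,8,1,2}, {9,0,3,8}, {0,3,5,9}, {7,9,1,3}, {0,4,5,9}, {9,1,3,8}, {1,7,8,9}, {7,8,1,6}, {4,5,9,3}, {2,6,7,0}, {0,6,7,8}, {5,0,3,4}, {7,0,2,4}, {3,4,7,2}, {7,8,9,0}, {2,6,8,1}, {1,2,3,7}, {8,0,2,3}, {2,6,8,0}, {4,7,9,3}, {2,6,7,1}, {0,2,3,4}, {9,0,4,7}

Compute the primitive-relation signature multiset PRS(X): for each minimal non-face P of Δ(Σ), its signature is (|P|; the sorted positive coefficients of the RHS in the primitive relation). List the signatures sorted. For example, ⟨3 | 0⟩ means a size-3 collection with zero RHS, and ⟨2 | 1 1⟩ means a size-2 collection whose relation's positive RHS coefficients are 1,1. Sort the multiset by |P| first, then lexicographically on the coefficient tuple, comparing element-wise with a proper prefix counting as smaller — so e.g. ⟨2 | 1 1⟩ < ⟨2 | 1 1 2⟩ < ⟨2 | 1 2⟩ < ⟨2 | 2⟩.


Primitive collections (16):

  P={1,4}:  v_{1} + v_{4} = 0  ⇒ sig = ⟨2 | 0⟩
  P={2,9}:  v_{2} + v_{9} = 0  ⇒ sig = ⟨2 | 0⟩
  P={0,1}:  v_{0} + v_{1} = v_{8}  ⇒ sig = ⟨2 | 1⟩
  P={3,6}:  v_{3} + v_{6} = v_{2}  ⇒ sig = ⟨2 | 1⟩
  P={4,8}:  v_{4} + v_{8} = v_{0}  ⇒ sig = ⟨2 | 1⟩
  P={5,6}:  v_{5} + v_{6} = v_{0} + v_{4}  ⇒ sig = ⟨2 | 1 1⟩
  P={6,9}:  v_{6} + v_{9} = v_{7} + v_{8}  ⇒ sig = ⟨2 | 1 1⟩
  P={1,5}:  v_{1} + v_{5} = v_{0} + v_{3} + v_{9}  ⇒ sig = ⟨2 | 1 1 1⟩
  P={2,5}:  v_{2} + v_{5} = v_{0} + v_{3} + v_{4}  ⇒ sig = ⟨2 | 1 1 1⟩
  P={4,6}:  v_{4} + v_{6} = v_{0} + v_{2} + v_{7}  ⇒ sig = ⟨2 | 1 1 1⟩
  P={5,8}:  v_{5} + v_{8} = 2·v_{0} + v_{3} + v_{9}  ⇒ sig = ⟨2 | 1 1 2⟩
  P={5,7}:  v_{5} + v_{7} = 2·v_{4} + v_{9}  ⇒ sig = ⟨2 | 1 2⟩
  P={3,7,8}:  v_{3} + v_{7} + v_{8} = 0  ⇒ sig = ⟨3 | 0⟩
  P={0,3,7}:  v_{0} + v_{3} + v_{7} = v_{4}  ⇒ sig = ⟨3 | 1⟩
  P={2,7,8}:  v_{2} + v_{7} + v_{8} = v_{6}  ⇒ sig = ⟨3 | 1⟩
  P={0,3,4,9}:  v_{0} + v_{3} + v_{4} + v_{9} = v_{5}  ⇒ sig = ⟨4 | 1⟩

Sorted signature multiset PRS(X):
    |P|=2: 12 collections, coeffs (), (), (1), (1), (1), (1,1), (1,1), (1,1,1), (1,1,1), (1,1,1), (1,1,2), (1,2)
    |P|=3: 3 collections, coeffs (), (1), (1)
    |P|=4: 1 collection, coeffs (1)


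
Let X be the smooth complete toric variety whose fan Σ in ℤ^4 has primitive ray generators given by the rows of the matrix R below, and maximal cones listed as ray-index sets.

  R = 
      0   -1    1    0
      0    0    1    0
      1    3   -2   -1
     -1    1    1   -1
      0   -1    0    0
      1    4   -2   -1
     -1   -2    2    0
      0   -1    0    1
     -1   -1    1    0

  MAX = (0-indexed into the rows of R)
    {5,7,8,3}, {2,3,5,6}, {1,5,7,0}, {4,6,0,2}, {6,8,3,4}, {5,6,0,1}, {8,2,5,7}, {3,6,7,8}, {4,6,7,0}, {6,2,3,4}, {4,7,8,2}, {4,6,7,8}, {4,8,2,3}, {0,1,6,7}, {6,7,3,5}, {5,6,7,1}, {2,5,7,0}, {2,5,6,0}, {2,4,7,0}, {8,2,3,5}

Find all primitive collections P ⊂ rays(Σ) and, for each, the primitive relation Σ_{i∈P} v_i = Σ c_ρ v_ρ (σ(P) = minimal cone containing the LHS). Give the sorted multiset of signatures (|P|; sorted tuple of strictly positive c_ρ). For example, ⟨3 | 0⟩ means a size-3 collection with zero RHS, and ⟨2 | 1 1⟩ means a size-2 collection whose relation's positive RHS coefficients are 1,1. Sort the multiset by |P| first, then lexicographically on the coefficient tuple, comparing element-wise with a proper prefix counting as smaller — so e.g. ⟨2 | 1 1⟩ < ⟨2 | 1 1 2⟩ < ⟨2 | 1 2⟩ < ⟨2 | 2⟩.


Minimal non-faces — 13 found among 9 rays, 20 max cones:

  P={0,8}:  v_{0} + v_{8} = v_{6} — sig = ⟨2 | 1⟩
  P={1,4}:  v_{1} + v_{4} = v_{0} — sig = ⟨2 | 1⟩
  P={4,5}:  v_{4} + v_{5} = v_{2} — sig = ⟨2 | 1⟩
  P={1,2}:  v_{1} + v_{2} = v_{0} + v_{5} — sig = ⟨2 | 1 1⟩
  P={1,8}:  v_{1} + v_{8} = v_{5} + 2·v_{6} + v_{7} — sig = ⟨2 | 1 1 2⟩
  P={0,3}:  v_{0} + v_{3} = v_{5} + 2·v_{6} — sig = ⟨2 | 1 2⟩
  P={1,3}:  v_{1} + v_{3} = 2·v_{5} + 3·v_{6} + v_{7} — sig = ⟨2 | 1 2 3⟩
  P={2,6,7}:  v_{2} + v_{6} + v_{7} = 0 — sig = ⟨3 | 0⟩
  P={3,4,7}:  v_{3} + v_{4} + v_{7} = v_{8} — sig = ⟨3 | 1⟩
  P={5,6,8}:  v_{5} + v_{6} + v_{8} = v_{3} — sig = ⟨3 | 1⟩
  P={2,3,7}:  v_{2} + v_{3} + v_{7} = v_{5} + v_{8} — sig = ⟨3 | 1 1⟩
  P={2,6,8}:  v_{2} + v_{6} + v_{8} = v_{3} + v_{4} — sig = ⟨3 | 1 1⟩
  P={0,5,6,7}:  v_{0} + v_{5} + v_{6} + v_{7} = v_{1} — sig = ⟨4 | 1⟩

Sorted signature multiset PRS(X):
    ⟨2 | 1⟩
    ⟨2 | 1⟩
    ⟨2 | 1⟩
    ⟨2 | 1 1⟩
    ⟨2 | 1 1 2⟩
    ⟨2 | 1 2⟩
    ⟨2 | 1 2 3⟩
    ⟨3 | 0⟩
    ⟨3 | 1⟩
    ⟨3 | 1⟩
    ⟨3 | 1 1⟩
    ⟨3 | 1 1⟩
    ⟨4 | 1⟩


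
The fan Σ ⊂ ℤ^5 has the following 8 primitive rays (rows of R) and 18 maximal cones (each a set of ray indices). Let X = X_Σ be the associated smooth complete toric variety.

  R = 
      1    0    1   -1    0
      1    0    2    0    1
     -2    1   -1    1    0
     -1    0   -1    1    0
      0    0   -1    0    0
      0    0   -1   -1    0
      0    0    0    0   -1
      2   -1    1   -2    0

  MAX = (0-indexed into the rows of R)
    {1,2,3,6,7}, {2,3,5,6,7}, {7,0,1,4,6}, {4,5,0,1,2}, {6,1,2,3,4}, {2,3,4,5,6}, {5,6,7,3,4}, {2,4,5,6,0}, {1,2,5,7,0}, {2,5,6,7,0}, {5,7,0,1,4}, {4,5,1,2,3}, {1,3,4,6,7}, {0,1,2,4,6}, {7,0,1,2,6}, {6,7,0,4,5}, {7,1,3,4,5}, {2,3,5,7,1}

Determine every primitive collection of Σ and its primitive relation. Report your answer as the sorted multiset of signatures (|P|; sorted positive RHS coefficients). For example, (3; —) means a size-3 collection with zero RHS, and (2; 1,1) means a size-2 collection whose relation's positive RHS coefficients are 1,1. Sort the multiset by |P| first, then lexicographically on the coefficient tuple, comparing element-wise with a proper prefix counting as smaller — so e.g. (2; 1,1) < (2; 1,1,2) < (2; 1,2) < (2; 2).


Σ has 3 primitive collections:

  • {0,3}:  v_{0} + v_{3} = 0  ⟹  sig = (2; —)
  • {1,5,6}:  v_{1} + v_{5} + v_{6} = v_{0}  ⟹  sig = (3; 1)
  • {2,4,7}:  v_{2} + v_{4} + v_{7} = v_{5}  ⟹  sig = (3; 1)

Hence PRS(X_Σ) =
{ (2; —),  (3; 1) ×2 }


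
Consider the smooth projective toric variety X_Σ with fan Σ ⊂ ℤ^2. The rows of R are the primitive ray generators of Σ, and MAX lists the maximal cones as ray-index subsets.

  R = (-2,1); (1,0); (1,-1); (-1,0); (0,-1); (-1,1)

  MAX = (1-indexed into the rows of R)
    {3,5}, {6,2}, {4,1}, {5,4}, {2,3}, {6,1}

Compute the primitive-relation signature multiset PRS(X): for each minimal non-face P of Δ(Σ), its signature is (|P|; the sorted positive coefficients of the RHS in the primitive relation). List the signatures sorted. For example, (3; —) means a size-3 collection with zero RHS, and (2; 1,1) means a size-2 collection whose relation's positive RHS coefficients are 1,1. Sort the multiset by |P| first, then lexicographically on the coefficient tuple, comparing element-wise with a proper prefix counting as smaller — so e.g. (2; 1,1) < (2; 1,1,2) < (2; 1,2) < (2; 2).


Primitive collections (9):

  P={2,4}:  v_{2} + v_{4} = 0  ⇒ sig = (2; —)
  P={3,6}:  v_{3} + v_{6} = 0  ⇒ sig = (2; —)
  P={1,2}:  v_{1} + v_{2} = v_{6}  ⇒ sig = (2; 1)
  P={1,3}:  v_{1} + v_{3} = v_{4}  ⇒ sig = (2; 1)
  P={2,5}:  v_{2} + v_{5} = v_{3}  ⇒ sig = (2; 1)
  P={3,4}:  v_{3} + v_{4} = v_{5}  ⇒ sig = (2; 1)
  P={4,6}:  v_{4} + v_{6} = v_{1}  ⇒ sig = (2; 1)
  P={5,6}:  v_{5} + v_{6} = v_{4}  ⇒ sig = (2; 1)
  P={1,5}:  v_{1} + v_{5} = 2·v_{4}  ⇒ sig = (2; 2)

Signatures (|P|; sorted positive RHS coefficients), sorted:
{ (2; —) ×2,  (2; 1) ×6,  (2; 2) }


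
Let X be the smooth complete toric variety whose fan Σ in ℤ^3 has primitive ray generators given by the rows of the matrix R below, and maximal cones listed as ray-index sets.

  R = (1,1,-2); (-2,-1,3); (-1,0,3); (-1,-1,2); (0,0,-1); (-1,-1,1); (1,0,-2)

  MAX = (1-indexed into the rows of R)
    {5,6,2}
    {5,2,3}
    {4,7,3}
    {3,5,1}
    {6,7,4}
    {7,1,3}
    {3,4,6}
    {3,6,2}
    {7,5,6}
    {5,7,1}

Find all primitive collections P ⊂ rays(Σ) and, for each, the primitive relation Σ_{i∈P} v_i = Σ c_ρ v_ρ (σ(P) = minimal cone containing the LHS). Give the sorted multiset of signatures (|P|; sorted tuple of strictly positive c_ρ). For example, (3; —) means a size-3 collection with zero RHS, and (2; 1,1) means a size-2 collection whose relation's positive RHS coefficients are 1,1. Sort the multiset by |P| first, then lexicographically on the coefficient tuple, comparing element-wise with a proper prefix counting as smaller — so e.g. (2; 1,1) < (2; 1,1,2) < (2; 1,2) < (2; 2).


Minimal non-faces — 9 found among 7 rays, 10 max cones:

  P = {1,4}:  v_{1} + v_{4} = 0 ; sig = (2; —)
  P = {1,6}:  v_{1} + v_{6} = v_{5} ; sig = (2; 1)
  P = {2,7}:  v_{2} + v_{7} = v_{6} ; sig = (2; 1)
  P = {4,5}:  v_{4} + v_{5} = v_{6} ; sig = (2; 1)
  P = {1,2}:  v_{1} + v_{2} = v_{3} + 2·v_{5} ; sig = (2; 1,2)
  P = {2,4}:  v_{2} + v_{4} = v_{3} + 2·v_{6} ; sig = (2; 1,2)
  P = {3,5,7}:  v_{3} + v_{5} + v_{7} = 0 ; sig = (3; —)
  P = {3,5,6}:  v_{3} + v_{5} + v_{6} = v_{2} ; sig = (3; 1)
  P = {3,6,7}:  v_{3} + v_{6} + v_{7} = v_{4} ; sig = (3; 1)

Signatures (|P|; sorted positive RHS coefficients), sorted:
    |P|=2: 6 collections, coeffs (), (1), (1), (1), (1,2), (1,2)
    |P|=3: 3 collections, coeffs (), (1), (1)


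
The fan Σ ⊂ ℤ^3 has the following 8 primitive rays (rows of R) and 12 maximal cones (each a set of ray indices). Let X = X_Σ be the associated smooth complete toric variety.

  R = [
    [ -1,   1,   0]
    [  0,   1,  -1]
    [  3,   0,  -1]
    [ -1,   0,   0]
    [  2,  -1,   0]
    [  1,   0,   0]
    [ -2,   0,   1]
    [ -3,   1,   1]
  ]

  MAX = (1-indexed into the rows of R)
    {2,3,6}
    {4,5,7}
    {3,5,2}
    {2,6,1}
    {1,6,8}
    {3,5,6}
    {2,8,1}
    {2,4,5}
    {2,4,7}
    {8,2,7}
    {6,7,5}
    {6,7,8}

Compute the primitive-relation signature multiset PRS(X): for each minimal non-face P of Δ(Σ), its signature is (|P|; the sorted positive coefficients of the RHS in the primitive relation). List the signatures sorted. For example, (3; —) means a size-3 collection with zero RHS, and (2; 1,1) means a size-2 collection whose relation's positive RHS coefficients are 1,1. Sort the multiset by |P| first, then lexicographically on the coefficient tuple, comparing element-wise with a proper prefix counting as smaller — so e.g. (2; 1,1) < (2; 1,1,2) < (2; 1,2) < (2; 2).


Σ has 14 primitive collections:

  P={4,6}:  v_{4} + v_{6} = 0 — sig = (2; —)
  P={1,5}:  v_{1} + v_{5} = v_{6} — sig = (2; 1)
  P={1,7}:  v_{1} + v_{7} = v_{8} — sig = (2; 1)
  P={3,7}:  v_{3} + v_{7} = v_{6} — sig = (2; 1)
  P={1,4}:  v_{1} + v_{4} = v_{2} + v_{7} — sig = (2; 1,1)
  P={3,4}:  v_{3} + v_{4} = v_{2} + v_{5} — sig = (2; 1,1)
  P={3,8}:  v_{3} + v_{8} = v_{1} + v_{6} — sig = (2; 1,1)
  P={5,8}:  v_{5} + v_{8} = v_{6} + v_{7} — sig = (2; 1,1)
  P={1,3}:  v_{1} + v_{3} = v_{2} + 2·v_{6} — sig = (2; 1,2)
  P={4,8}:  v_{4} + v_{8} = v_{2} + 2·v_{7} — sig = (2; 1,2)
  P={2,5,7}:  v_{2} + v_{5} + v_{7} = 0 — sig = (3; —)
  P={2,5,6}:  v_{2} + v_{5} + v_{6} = v_{3} — sig = (3; 1)
  P={2,6,7}:  v_{2} + v_{6} + v_{7} = v_{1} — sig = (3; 1)
  P={2,6,8}:  v_{2} + v_{6} + v_{8} = 2·v_{1} — sig = (3; 2)

Signatures (|P|; sorted positive RHS coefficients), sorted:
    |P|=2: 10 collections, coeffs (), (1), (1), (1), (1,1), (1,1), (1,1), (1,1), (1,2), (1,2)
    |P|=3: 4 collections, coeffs (), (1), (1), (2)


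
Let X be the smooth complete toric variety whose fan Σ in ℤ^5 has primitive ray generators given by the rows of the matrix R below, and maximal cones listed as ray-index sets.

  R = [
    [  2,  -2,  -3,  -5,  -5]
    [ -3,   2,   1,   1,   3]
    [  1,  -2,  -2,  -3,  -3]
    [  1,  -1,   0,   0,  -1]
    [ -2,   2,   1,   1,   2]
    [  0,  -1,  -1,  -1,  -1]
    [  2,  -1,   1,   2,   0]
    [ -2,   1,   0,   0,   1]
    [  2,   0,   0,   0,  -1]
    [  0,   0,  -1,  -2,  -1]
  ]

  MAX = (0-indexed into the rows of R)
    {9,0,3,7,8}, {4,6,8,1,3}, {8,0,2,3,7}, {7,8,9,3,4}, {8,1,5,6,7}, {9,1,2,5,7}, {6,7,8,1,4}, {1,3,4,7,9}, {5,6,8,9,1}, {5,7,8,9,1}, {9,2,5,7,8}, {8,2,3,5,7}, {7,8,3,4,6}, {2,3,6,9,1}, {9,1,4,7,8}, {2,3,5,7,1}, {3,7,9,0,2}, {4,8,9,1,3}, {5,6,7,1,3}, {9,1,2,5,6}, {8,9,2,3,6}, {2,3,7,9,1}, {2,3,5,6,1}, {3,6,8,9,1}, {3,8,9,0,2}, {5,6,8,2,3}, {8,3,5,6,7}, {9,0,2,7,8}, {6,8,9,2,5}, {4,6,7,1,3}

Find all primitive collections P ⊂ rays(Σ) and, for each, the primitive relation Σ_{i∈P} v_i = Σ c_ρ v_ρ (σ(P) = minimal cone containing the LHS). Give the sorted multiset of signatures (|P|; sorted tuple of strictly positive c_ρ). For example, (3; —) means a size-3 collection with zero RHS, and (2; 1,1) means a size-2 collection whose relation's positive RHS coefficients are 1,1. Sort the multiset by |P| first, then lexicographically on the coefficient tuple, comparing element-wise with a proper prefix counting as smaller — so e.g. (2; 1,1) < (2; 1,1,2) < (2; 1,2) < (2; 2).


Minimal non-faces — 14 found among 10 rays, 30 max cones:

  P={4,5}:  v_{4} + v_{5} = v_{7}  so sig = (2; 1)
  P={0,6}:  v_{0} + v_{6} = v_{2} + v_{3} + v_{8}  so sig = (2; 1,1,1)
  P={2,4}:  v_{2} + v_{4} = v_{3} + v_{7} + v_{9}  so sig = (2; 1,1,1)
  P={0,1}:  v_{0} + v_{1} = v_{3} + v_{7} + 2·v_{9}  so sig = (2; 1,1,2)
  P={0,5}:  v_{0} + v_{5} = 2·v_{2} + v_{7} + v_{8}  so sig = (2; 1,1,2)
  P={0,4}:  v_{0} + v_{4} = 2·v_{3} + 2·v_{7} + v_{8} + 2·v_{9}  so sig = (2; 1,2,2,2)
  P={6,7,9}:  v_{6} + v_{7} + v_{9} = 0  so sig = (3; —)
  P={1,2,8}:  v_{1} + v_{2} + v_{8} = v_{9}  so sig = (3; 1)
  P={3,5,9}:  v_{3} + v_{5} + v_{9} = v_{2}  so sig = (3; 1)
  P={2,6,7}:  v_{2} + v_{6} + v_{7} = v_{3} + v_{5}  so sig = (3; 1,1)
  P={4,6,9}:  v_{4} + v_{6} + v_{9} = v_{1} + v_{3} + v_{8}  so sig = (3; 1,1,1)
  P={1,3,5,8}:  v_{1} + v_{3} + v_{5} + v_{8} = 0  so sig = (4; —)
  P={1,3,7,8}:  v_{1} + v_{3} + v_{7} + v_{8} = v_{4}  so sig = (4; 1)
  P={2,3,7,8,9}:  v_{2} + v_{3} + v_{7} + v_{8} + v_{9} = v_{0}  so sig = (5; 1)

Hence PRS(X_Σ) =
    |P|=2: 6 collections, coeffs (1), (1,1,1), (1,1,1), (1,1,2), (1,1,2), (1,2,2,2)
    |P|=3: 5 collections, coeffs (), (1), (1), (1,1), (1,1,1)
    |P|=4: 2 collections, coeffs (), (1)
    |P|=5: 1 collection, coeffs (1)


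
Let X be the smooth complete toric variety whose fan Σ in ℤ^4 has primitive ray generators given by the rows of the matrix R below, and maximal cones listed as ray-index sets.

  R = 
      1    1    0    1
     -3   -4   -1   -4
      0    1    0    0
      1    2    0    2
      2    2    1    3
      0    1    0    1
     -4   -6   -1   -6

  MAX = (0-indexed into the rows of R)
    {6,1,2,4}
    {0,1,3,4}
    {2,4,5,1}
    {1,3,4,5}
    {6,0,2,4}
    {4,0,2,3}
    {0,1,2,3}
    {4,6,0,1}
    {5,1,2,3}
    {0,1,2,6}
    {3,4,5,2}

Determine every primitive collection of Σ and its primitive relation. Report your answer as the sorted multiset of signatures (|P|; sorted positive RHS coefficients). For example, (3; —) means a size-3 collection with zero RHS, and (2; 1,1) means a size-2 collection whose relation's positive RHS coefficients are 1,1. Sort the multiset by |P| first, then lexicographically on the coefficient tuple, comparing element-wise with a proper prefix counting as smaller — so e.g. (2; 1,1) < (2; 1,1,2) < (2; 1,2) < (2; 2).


5 minimal non-faces of Δ(Σ) (on 7 rays):

  P = {0,5}:  v_{0} + v_{5} = v_{3}  so sig = (2; 1)
  P = {3,6}:  v_{3} + v_{6} = v_{1}  so sig = (2; 1)
  P = {5,6}:  v_{5} + v_{6} = 2·v_{1} + v_{2} + v_{4}  so sig = (2; 1,1,2)
  P = {0,1,2,4}:  v_{0} + v_{1} + v_{2} + v_{4} = 0  so sig = (4; —)
  P = {1,2,3,4}:  v_{1} + v_{2} + v_{3} + v_{4} = v_{5}  so sig = (4; 1)

Sorted signature multiset PRS(X):
{ (2; 1) ×2,  (2; 1,1,2),  (4; —),  (4; 1) }
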